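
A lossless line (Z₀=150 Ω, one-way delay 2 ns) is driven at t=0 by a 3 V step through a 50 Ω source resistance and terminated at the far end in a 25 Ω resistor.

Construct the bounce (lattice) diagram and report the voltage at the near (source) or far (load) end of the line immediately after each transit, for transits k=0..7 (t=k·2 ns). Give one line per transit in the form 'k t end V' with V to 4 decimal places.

0 0 source 2.2500
1 2 load 0.6429
2 4 source 1.4464
3 6 load 0.8724
4 8 source 1.1594
5 10 load 0.9544
6 12 source 1.0569
7 14 load 0.9837

Γ_L=-0.714286, Γ_S=-0.500000; launch V₁=3·150/200=2.250000
k=0 src: V=2.2500
k=1 load: inc=2.250000, refl=2.250000·-0.714286=-1.6071; V=0.000000+2.250000+-1.607143=0.6429
k=2 src: inc=-1.607143, refl=-1.607143·-0.500000=0.8036; V=2.250000+-1.607143+0.803571=1.4464
k=3 load: inc=0.803571, refl=0.803571·-0.714286=-0.5740; V=0.642857+0.803571+-0.573980=0.8724
k=4 src: inc=-0.573980, refl=-0.573980·-0.500000=0.2870; V=1.446429+-0.573980+0.286990=1.1594
k=5 load: inc=0.286990, refl=0.286990·-0.714286=-0.2050; V=0.872449+0.286990+-0.204993=0.9544
k=6 src: inc=-0.204993, refl=-0.204993·-0.500000=0.1025; V=1.159439+-0.204993+0.102496=1.0569
k=7 load: inc=0.102496, refl=0.102496·-0.714286=-0.0732; V=0.954446+0.102496+-0.073212=0.9837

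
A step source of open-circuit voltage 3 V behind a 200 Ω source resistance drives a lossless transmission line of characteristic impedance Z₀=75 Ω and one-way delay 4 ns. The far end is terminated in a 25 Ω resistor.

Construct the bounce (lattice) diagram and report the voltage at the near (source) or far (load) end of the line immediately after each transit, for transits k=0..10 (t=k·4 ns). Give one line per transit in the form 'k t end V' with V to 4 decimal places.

0 0 source 0.8182
1 4 load 0.4091
2 8 source 0.2231
3 12 load 0.3161
4 16 source 0.3584
5 20 load 0.3372
6 24 source 0.3276
7 28 load 0.3324
8 32 source 0.3346
9 36 load 0.3335
10 40 source 0.3330

Γ_L=-0.500000, Γ_S=0.454545; launch V₁=3·75/275=0.818182
k=0 src: V=0.8182
k=1 load: inc=0.818182, refl=0.818182·-0.500000=-0.4091; V=0.000000+0.818182+-0.409091=0.4091
k=2 src: inc=-0.409091, refl=-0.409091·0.454545=-0.1860; V=0.818182+-0.409091+-0.185950=0.2231
k=3 load: inc=-0.185950, refl=-0.185950·-0.500000=0.0930; V=0.409091+-0.185950+0.092975=0.3161
k=4 src: inc=0.092975, refl=0.092975·0.454545=0.0423; V=0.223140+0.092975+0.042261=0.3584
k=5 load: inc=0.042261, refl=0.042261·-0.500000=-0.0211; V=0.316116+0.042261+-0.021131=0.3372
k=6 src: inc=-0.021131, refl=-0.021131·0.454545=-0.0096; V=0.358377+-0.021131+-0.009605=0.3276
k=7 load: inc=-0.009605, refl=-0.009605·-0.500000=0.0048; V=0.337246+-0.009605+0.004802=0.3324
k=8 src: inc=0.004802, refl=0.004802·0.454545=0.0022; V=0.327642+0.004802+0.002183=0.3346
k=9 load: inc=0.002183, refl=0.002183·-0.500000=-0.0011; V=0.332444+0.002183+-0.001091=0.3335
k=10 src: inc=-0.001091, refl=-0.001091·0.454545=-0.0005; V=0.334627+-0.001091+-0.000496=0.3330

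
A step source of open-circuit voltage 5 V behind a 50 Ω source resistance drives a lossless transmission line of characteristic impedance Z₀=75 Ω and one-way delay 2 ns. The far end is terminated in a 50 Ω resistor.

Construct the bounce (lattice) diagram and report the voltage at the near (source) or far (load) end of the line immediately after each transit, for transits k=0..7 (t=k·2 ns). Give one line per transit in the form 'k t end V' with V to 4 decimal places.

Γ_L=-0.200000, Γ_S=-0.200000; launch V₁=5·75/125=3.000000
k=0 src: V=3.0000
k=1 load: inc=3.000000, refl=3.000000·-0.200000=-0.6000; V=0.000000+3.000000+-0.600000=2.4000
k=2 src: inc=-0.600000, refl=-0.600000·-0.200000=0.1200; V=3.000000+-0.600000+0.120000=2.5200
k=3 load: inc=0.120000, refl=0.120000·-0.200000=-0.0240; V=2.400000+0.120000+-0.024000=2.4960
k=4 src: inc=-0.024000, refl=-0.024000·-0.200000=0.0048; V=2.520000+-0.024000+0.004800=2.5008
k=5 load: inc=0.004800, refl=0.004800·-0.200000=-0.0010; V=2.496000+0.004800+-0.000960=2.4998
k=6 src: inc=-0.000960, refl=-0.000960·-0.200000=0.0002; V=2.500800+-0.000960+0.000192=2.5000
k=7 load: inc=0.000192, refl=0.000192·-0.200000=-0.0000; V=2.499840+0.000192+-0.000038=2.5000

0 0 source 3.0000
1 2 load 2.4000
2 4 source 2.5200
3 6 load 2.4960
4 8 source 2.5008
5 10 load 2.4998
6 12 source 2.5000
7 14 load 2.5000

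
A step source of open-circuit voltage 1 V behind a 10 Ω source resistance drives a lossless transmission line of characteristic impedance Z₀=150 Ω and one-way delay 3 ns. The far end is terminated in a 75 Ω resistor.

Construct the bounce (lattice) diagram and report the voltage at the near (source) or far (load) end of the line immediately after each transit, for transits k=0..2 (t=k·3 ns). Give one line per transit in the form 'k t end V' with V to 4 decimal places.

0 0 source 0.9375
1 3 load 0.6250
2 6 source 0.8984

Γ_L=-0.333333, Γ_S=-0.875000; launch V₁=1·150/160=0.937500
k=0 src: V=0.9375
k=1 load: inc=0.937500, refl=0.937500·-0.333333=-0.3125; V=0.000000+0.937500+-0.312500=0.6250
k=2 src: inc=-0.312500, refl=-0.312500·-0.875000=0.2734; V=0.937500+-0.312500+0.273438=0.8984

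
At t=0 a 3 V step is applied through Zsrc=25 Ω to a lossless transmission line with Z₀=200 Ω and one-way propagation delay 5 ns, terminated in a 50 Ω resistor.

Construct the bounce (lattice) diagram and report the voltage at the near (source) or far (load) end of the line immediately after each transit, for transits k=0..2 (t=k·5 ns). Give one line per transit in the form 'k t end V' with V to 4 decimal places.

0 0 source 2.6667
1 5 load 1.0667
2 10 source 2.3111

Γ_L=-0.600000, Γ_S=-0.777778; launch V₁=3·200/225=2.666667
k=0 src: V=2.6667
k=1 load: inc=2.666667, refl=2.666667·-0.600000=-1.6000; V=0.000000+2.666667+-1.600000=1.0667
k=2 src: inc=-1.600000, refl=-1.600000·-0.777778=1.2444; V=2.666667+-1.600000+1.244444=2.3111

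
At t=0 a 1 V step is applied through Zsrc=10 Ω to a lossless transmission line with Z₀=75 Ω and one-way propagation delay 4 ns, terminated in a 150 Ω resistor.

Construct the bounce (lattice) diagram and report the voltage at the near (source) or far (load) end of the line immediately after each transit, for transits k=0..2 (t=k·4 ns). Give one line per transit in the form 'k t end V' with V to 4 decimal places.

0 0 source 0.8824
1 4 load 1.1765
2 8 source 0.9516

Γ_L=0.333333, Γ_S=-0.764706; launch V₁=1·75/85=0.882353
k=0 src: V=0.8824
k=1 load: inc=0.882353, refl=0.882353·0.333333=0.2941; V=0.000000+0.882353+0.294118=1.1765
k=2 src: inc=0.294118, refl=0.294118·-0.764706=-0.2249; V=0.882353+0.294118+-0.224913=0.9516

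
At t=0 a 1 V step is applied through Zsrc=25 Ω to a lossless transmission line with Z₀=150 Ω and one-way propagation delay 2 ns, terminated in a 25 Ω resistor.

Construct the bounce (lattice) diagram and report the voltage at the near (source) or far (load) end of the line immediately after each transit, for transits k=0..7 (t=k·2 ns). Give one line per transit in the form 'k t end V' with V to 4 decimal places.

Γ_L=-0.714286, Γ_S=-0.714286; launch V₁=1·150/175=0.857143
k=0 src: V=0.8571
k=1 load: inc=0.857143, refl=0.857143·-0.714286=-0.6122; V=0.000000+0.857143+-0.612245=0.2449
k=2 src: inc=-0.612245, refl=-0.612245·-0.714286=0.4373; V=0.857143+-0.612245+0.437318=0.6822
k=3 load: inc=0.437318, refl=0.437318·-0.714286=-0.3124; V=0.244898+0.437318+-0.312370=0.3698
k=4 src: inc=-0.312370, refl=-0.312370·-0.714286=0.2231; V=0.682216+-0.312370+0.223121=0.5930
k=5 load: inc=0.223121, refl=0.223121·-0.714286=-0.1594; V=0.369846+0.223121+-0.159372=0.4336
k=6 src: inc=-0.159372, refl=-0.159372·-0.714286=0.1138; V=0.592967+-0.159372+0.113837=0.5474
k=7 load: inc=0.113837, refl=0.113837·-0.714286=-0.0813; V=0.433595+0.113837+-0.081312=0.4661

0 0 source 0.8571
1 2 load 0.2449
2 4 source 0.6822
3 6 load 0.3698
4 8 source 0.5930
5 10 load 0.4336
6 12 source 0.5474
7 14 load 0.4661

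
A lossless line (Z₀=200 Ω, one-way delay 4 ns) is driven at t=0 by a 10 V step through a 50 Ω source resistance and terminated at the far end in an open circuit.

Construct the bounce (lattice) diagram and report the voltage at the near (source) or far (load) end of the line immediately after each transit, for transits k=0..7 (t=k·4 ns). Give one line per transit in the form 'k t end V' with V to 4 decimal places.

0 0 source 8.0000
1 4 load 16.0000
2 8 source 11.2000
3 12 load 6.4000
4 16 source 9.2800
5 20 load 12.1600
6 24 source 10.4320
7 28 load 8.7040

Γ_L=1.000000, Γ_S=-0.600000; launch V₁=10·200/250=8.000000
k=0 src: V=8.0000
k=1 load: inc=8.000000, refl=8.000000·1.000000=8.0000; V=0.000000+8.000000+8.000000=16.0000
k=2 src: inc=8.000000, refl=8.000000·-0.600000=-4.8000; V=8.000000+8.000000+-4.800000=11.2000
k=3 load: inc=-4.800000, refl=-4.800000·1.000000=-4.8000; V=16.000000+-4.800000+-4.800000=6.4000
k=4 src: inc=-4.800000, refl=-4.800000·-0.600000=2.8800; V=11.200000+-4.800000+2.880000=9.2800
k=5 load: inc=2.880000, refl=2.880000·1.000000=2.8800; V=6.400000+2.880000+2.880000=12.1600
k=6 src: inc=2.880000, refl=2.880000·-0.600000=-1.7280; V=9.280000+2.880000+-1.728000=10.4320
k=7 load: inc=-1.728000, refl=-1.728000·1.000000=-1.7280; V=12.160000+-1.728000+-1.728000=8.7040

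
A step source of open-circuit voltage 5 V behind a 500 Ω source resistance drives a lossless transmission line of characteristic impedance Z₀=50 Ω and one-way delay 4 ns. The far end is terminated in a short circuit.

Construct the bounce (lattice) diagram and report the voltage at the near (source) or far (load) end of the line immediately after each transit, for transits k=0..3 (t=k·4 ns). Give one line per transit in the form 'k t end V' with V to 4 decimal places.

0 0 source 0.4545
1 4 load 0.0000
2 8 source -0.3719
3 12 load 0.0000

Γ_L=-1.000000, Γ_S=0.818182; launch V₁=5·50/550=0.454545
k=0 src: V=0.4545
k=1 load: inc=0.454545, refl=0.454545·-1.000000=-0.4545; V=0.000000+0.454545+-0.454545=0.0000
k=2 src: inc=-0.454545, refl=-0.454545·0.818182=-0.3719; V=0.454545+-0.454545+-0.371901=-0.3719
k=3 load: inc=-0.371901, refl=-0.371901·-1.000000=0.3719; V=0.000000+-0.371901+0.371901=0.0000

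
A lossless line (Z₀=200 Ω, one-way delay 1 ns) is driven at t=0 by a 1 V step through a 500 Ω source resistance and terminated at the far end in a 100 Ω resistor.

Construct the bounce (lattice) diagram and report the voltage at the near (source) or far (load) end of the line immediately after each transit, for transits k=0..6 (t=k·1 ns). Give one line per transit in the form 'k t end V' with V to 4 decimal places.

Γ_L=-0.333333, Γ_S=0.428571; launch V₁=1·200/700=0.285714
k=0 src: V=0.2857
k=1 load: inc=0.285714, refl=0.285714·-0.333333=-0.0952; V=0.000000+0.285714+-0.095238=0.1905
k=2 src: inc=-0.095238, refl=-0.095238·0.428571=-0.0408; V=0.285714+-0.095238+-0.040816=0.1497
k=3 load: inc=-0.040816, refl=-0.040816·-0.333333=0.0136; V=0.190476+-0.040816+0.013605=0.1633
k=4 src: inc=0.013605, refl=0.013605·0.428571=0.0058; V=0.149660+0.013605+0.005831=0.1691
k=5 load: inc=0.005831, refl=0.005831·-0.333333=-0.0019; V=0.163265+0.005831+-0.001944=0.1672
k=6 src: inc=-0.001944, refl=-0.001944·0.428571=-0.0008; V=0.169096+-0.001944+-0.000833=0.1663

0 0 source 0.2857
1 1 load 0.1905
2 2 source 0.1497
3 3 load 0.1633
4 4 source 0.1691
5 5 load 0.1672
6 6 source 0.1663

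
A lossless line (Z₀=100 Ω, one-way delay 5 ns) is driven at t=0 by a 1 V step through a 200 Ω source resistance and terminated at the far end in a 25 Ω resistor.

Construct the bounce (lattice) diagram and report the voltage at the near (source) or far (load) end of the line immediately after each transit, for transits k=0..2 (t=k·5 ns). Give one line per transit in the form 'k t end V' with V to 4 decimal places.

0 0 source 0.3333
1 5 load 0.1333
2 10 source 0.0667

Γ_L=-0.600000, Γ_S=0.333333; launch V₁=1·100/300=0.333333
k=0 src: V=0.3333
k=1 load: inc=0.333333, refl=0.333333·-0.600000=-0.2000; V=0.000000+0.333333+-0.200000=0.1333
k=2 src: inc=-0.200000, refl=-0.200000·0.333333=-0.0667; V=0.333333+-0.200000+-0.066667=0.0667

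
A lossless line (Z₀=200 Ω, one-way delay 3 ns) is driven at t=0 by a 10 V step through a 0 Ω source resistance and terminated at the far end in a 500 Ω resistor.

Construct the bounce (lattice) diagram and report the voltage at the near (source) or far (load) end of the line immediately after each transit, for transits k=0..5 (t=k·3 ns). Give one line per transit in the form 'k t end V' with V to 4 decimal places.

0 0 source 10.0000
1 3 load 14.2857
2 6 source 10.0000
3 9 load 8.1633
4 12 source 10.0000
5 15 load 10.7872

Γ_L=0.428571, Γ_S=-1.000000; launch V₁=10·200/200=10.000000
k=0 src: V=10.0000
k=1 load: inc=10.000000, refl=10.000000·0.428571=4.2857; V=0.000000+10.000000+4.285714=14.2857
k=2 src: inc=4.285714, refl=4.285714·-1.000000=-4.2857; V=10.000000+4.285714+-4.285714=10.0000
k=3 load: inc=-4.285714, refl=-4.285714·0.428571=-1.8367; V=14.285714+-4.285714+-1.836735=8.1633
k=4 src: inc=-1.836735, refl=-1.836735·-1.000000=1.8367; V=10.000000+-1.836735+1.836735=10.0000
k=5 load: inc=1.836735, refl=1.836735·0.428571=0.7872; V=8.163265+1.836735+0.787172=10.7872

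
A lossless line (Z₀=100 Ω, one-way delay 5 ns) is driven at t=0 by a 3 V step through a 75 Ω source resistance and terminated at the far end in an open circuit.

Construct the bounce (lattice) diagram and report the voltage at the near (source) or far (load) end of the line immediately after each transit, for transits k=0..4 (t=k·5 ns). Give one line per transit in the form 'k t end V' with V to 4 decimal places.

0 0 source 1.7143
1 5 load 3.4286
2 10 source 3.1837
3 15 load 2.9388
4 20 source 2.9738

Γ_L=1.000000, Γ_S=-0.142857; launch V₁=3·100/175=1.714286
k=0 src: V=1.7143
k=1 load: inc=1.714286, refl=1.714286·1.000000=1.7143; V=0.000000+1.714286+1.714286=3.4286
k=2 src: inc=1.714286, refl=1.714286·-0.142857=-0.2449; V=1.714286+1.714286+-0.244898=3.1837
k=3 load: inc=-0.244898, refl=-0.244898·1.000000=-0.2449; V=3.428571+-0.244898+-0.244898=2.9388
k=4 src: inc=-0.244898, refl=-0.244898·-0.142857=0.0350; V=3.183673+-0.244898+0.034985=2.9738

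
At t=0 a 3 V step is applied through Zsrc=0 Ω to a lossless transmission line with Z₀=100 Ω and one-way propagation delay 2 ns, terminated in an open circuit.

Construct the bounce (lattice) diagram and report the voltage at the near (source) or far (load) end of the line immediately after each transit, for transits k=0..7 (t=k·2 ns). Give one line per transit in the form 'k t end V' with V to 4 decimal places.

Γ_L=1.000000, Γ_S=-1.000000; launch V₁=3·100/100=3.000000
k=0 src: V=3.0000
k=1 load: inc=3.000000, refl=3.000000·1.000000=3.0000; V=0.000000+3.000000+3.000000=6.0000
k=2 src: inc=3.000000, refl=3.000000·-1.000000=-3.0000; V=3.000000+3.000000+-3.000000=3.0000
k=3 load: inc=-3.000000, refl=-3.000000·1.000000=-3.0000; V=6.000000+-3.000000+-3.000000=0.0000
k=4 src: inc=-3.000000, refl=-3.000000·-1.000000=3.0000; V=3.000000+-3.000000+3.000000=3.0000
k=5 load: inc=3.000000, refl=3.000000·1.000000=3.0000; V=0.000000+3.000000+3.000000=6.0000
k=6 src: inc=3.000000, refl=3.000000·-1.000000=-3.0000; V=3.000000+3.000000+-3.000000=3.0000
k=7 load: inc=-3.000000, refl=-3.000000·1.000000=-3.0000; V=6.000000+-3.000000+-3.000000=0.0000

0 0 source 3.0000
1 2 load 6.0000
2 4 source 3.0000
3 6 load 0.0000
4 8 source 3.0000
5 10 load 6.0000
6 12 source 3.0000
7 14 load 0.0000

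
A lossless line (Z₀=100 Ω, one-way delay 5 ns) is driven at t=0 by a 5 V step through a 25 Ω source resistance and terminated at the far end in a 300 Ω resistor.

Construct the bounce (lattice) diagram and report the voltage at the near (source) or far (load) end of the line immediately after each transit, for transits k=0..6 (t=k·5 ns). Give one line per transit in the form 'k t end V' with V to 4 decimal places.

0 0 source 4.0000
1 5 load 6.0000
2 10 source 4.8000
3 15 load 4.2000
4 20 source 4.5600
5 25 load 4.7400
6 30 source 4.6320

Γ_L=0.500000, Γ_S=-0.600000; launch V₁=5·100/125=4.000000
k=0 src: V=4.0000
k=1 load: inc=4.000000, refl=4.000000·0.500000=2.0000; V=0.000000+4.000000+2.000000=6.0000
k=2 src: inc=2.000000, refl=2.000000·-0.600000=-1.2000; V=4.000000+2.000000+-1.200000=4.8000
k=3 load: inc=-1.200000, refl=-1.200000·0.500000=-0.6000; V=6.000000+-1.200000+-0.600000=4.2000
k=4 src: inc=-0.600000, refl=-0.600000·-0.600000=0.3600; V=4.800000+-0.600000+0.360000=4.5600
k=5 load: inc=0.360000, refl=0.360000·0.500000=0.1800; V=4.200000+0.360000+0.180000=4.7400
k=6 src: inc=0.180000, refl=0.180000·-0.600000=-0.1080; V=4.560000+0.180000+-0.108000=4.6320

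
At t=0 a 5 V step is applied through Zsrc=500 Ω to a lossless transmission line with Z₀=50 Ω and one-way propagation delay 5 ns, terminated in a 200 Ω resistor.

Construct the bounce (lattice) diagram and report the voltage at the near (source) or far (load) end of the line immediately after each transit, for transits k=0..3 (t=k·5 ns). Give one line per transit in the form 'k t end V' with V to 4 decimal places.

Γ_L=0.600000, Γ_S=0.818182; launch V₁=5·50/550=0.454545
k=0 src: V=0.4545
k=1 load: inc=0.454545, refl=0.454545·0.600000=0.2727; V=0.000000+0.454545+0.272727=0.7273
k=2 src: inc=0.272727, refl=0.272727·0.818182=0.2231; V=0.454545+0.272727+0.223140=0.9504
k=3 load: inc=0.223140, refl=0.223140·0.600000=0.1339; V=0.727273+0.223140+0.133884=1.0843

0 0 source 0.4545
1 5 load 0.7273
2 10 source 0.9504
3 15 load 1.0843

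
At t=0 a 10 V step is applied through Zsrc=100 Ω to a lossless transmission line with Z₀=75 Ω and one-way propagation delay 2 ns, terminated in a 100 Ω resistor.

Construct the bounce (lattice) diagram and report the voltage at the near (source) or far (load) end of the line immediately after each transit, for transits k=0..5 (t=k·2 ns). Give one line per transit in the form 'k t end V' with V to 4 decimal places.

0 0 source 4.2857
1 2 load 4.8980
2 4 source 4.9854
3 6 load 4.9979
4 8 source 4.9997
5 10 load 5.0000

Γ_L=0.142857, Γ_S=0.142857; launch V₁=10·75/175=4.285714
k=0 src: V=4.2857
k=1 load: inc=4.285714, refl=4.285714·0.142857=0.6122; V=0.000000+4.285714+0.612245=4.8980
k=2 src: inc=0.612245, refl=0.612245·0.142857=0.0875; V=4.285714+0.612245+0.087464=4.9854
k=3 load: inc=0.087464, refl=0.087464·0.142857=0.0125; V=4.897959+0.087464+0.012495=4.9979
k=4 src: inc=0.012495, refl=0.012495·0.142857=0.0018; V=4.985423+0.012495+0.001785=4.9997
k=5 load: inc=0.001785, refl=0.001785·0.142857=0.0003; V=4.997918+0.001785+0.000255=5.0000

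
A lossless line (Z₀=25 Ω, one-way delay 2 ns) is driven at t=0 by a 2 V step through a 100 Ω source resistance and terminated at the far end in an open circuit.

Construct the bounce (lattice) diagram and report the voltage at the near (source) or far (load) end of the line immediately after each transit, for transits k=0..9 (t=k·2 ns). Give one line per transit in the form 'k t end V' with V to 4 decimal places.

Γ_L=1.000000, Γ_S=0.600000; launch V₁=2·25/125=0.400000
k=0 src: V=0.4000
k=1 load: inc=0.400000, refl=0.400000·1.000000=0.4000; V=0.000000+0.400000+0.400000=0.8000
k=2 src: inc=0.400000, refl=0.400000·0.600000=0.2400; V=0.400000+0.400000+0.240000=1.0400
k=3 load: inc=0.240000, refl=0.240000·1.000000=0.2400; V=0.800000+0.240000+0.240000=1.2800
k=4 src: inc=0.240000, refl=0.240000·0.600000=0.1440; V=1.040000+0.240000+0.144000=1.4240
k=5 load: inc=0.144000, refl=0.144000·1.000000=0.1440; V=1.280000+0.144000+0.144000=1.5680
k=6 src: inc=0.144000, refl=0.144000·0.600000=0.0864; V=1.424000+0.144000+0.086400=1.6544
k=7 load: inc=0.086400, refl=0.086400·1.000000=0.0864; V=1.568000+0.086400+0.086400=1.7408
k=8 src: inc=0.086400, refl=0.086400·0.600000=0.0518; V=1.654400+0.086400+0.051840=1.7926
k=9 load: inc=0.051840, refl=0.051840·1.000000=0.0518; V=1.740800+0.051840+0.051840=1.8445

0 0 source 0.4000
1 2 load 0.8000
2 4 source 1.0400
3 6 load 1.2800
4 8 source 1.4240
5 10 load 1.5680
6 12 source 1.6544
7 14 load 1.7408
8 16 source 1.7926
9 18 load 1.8445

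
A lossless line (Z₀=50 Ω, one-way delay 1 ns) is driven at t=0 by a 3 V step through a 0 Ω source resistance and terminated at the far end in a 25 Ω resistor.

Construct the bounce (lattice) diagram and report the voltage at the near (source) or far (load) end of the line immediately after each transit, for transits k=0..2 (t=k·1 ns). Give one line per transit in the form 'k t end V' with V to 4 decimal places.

Γ_L=-0.333333, Γ_S=-1.000000; launch V₁=3·50/50=3.000000
k=0 src: V=3.0000
k=1 load: inc=3.000000, refl=3.000000·-0.333333=-1.0000; V=0.000000+3.000000+-1.000000=2.0000
k=2 src: inc=-1.000000, refl=-1.000000·-1.000000=1.0000; V=3.000000+-1.000000+1.000000=3.0000

0 0 source 3.0000
1 1 load 2.0000
2 2 source 3.0000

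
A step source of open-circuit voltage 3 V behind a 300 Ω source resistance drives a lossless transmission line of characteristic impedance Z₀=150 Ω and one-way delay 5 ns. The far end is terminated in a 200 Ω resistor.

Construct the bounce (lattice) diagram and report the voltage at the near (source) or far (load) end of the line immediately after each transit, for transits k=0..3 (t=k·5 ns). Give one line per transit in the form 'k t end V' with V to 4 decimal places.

Γ_L=0.142857, Γ_S=0.333333; launch V₁=3·150/450=1.000000
k=0 src: V=1.0000
k=1 load: inc=1.000000, refl=1.000000·0.142857=0.1429; V=0.000000+1.000000+0.142857=1.1429
k=2 src: inc=0.142857, refl=0.142857·0.333333=0.0476; V=1.000000+0.142857+0.047619=1.1905
k=3 load: inc=0.047619, refl=0.047619·0.142857=0.0068; V=1.142857+0.047619+0.006803=1.1973

0 0 source 1.0000
1 5 load 1.1429
2 10 source 1.1905
3 15 load 1.1973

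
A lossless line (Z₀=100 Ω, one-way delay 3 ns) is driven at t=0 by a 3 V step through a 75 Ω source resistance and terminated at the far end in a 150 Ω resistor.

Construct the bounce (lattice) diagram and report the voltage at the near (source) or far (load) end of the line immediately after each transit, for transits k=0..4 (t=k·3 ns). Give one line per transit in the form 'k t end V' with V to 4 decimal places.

Γ_L=0.200000, Γ_S=-0.142857; launch V₁=3·100/175=1.714286
k=0 src: V=1.7143
k=1 load: inc=1.714286, refl=1.714286·0.200000=0.3429; V=0.000000+1.714286+0.342857=2.0571
k=2 src: inc=0.342857, refl=0.342857·-0.142857=-0.0490; V=1.714286+0.342857+-0.048980=2.0082
k=3 load: inc=-0.048980, refl=-0.048980·0.200000=-0.0098; V=2.057143+-0.048980+-0.009796=1.9984
k=4 src: inc=-0.009796, refl=-0.009796·-0.142857=0.0014; V=2.008163+-0.009796+0.001399=1.9998

0 0 source 1.7143
1 3 load 2.0571
2 6 source 2.0082
3 9 load 1.9984
4 12 source 1.9998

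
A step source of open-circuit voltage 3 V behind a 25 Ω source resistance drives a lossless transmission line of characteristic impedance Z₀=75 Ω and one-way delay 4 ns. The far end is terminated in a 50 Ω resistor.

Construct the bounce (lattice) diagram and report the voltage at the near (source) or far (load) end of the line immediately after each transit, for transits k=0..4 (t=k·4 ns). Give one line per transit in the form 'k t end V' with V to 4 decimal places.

Γ_L=-0.200000, Γ_S=-0.500000; launch V₁=3·75/100=2.250000
k=0 src: V=2.2500
k=1 load: inc=2.250000, refl=2.250000·-0.200000=-0.4500; V=0.000000+2.250000+-0.450000=1.8000
k=2 src: inc=-0.450000, refl=-0.450000·-0.500000=0.2250; V=2.250000+-0.450000+0.225000=2.0250
k=3 load: inc=0.225000, refl=0.225000·-0.200000=-0.0450; V=1.800000+0.225000+-0.045000=1.9800
k=4 src: inc=-0.045000, refl=-0.045000·-0.500000=0.0225; V=2.025000+-0.045000+0.022500=2.0025

0 0 source 2.2500
1 4 load 1.8000
2 8 source 2.0250
3 12 load 1.9800
4 16 source 2.0025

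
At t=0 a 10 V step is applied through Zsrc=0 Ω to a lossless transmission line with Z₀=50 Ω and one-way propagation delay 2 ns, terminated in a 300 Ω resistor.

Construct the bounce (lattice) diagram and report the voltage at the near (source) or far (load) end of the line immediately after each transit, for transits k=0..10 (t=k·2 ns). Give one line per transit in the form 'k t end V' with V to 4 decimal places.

0 0 source 10.0000
1 2 load 17.1429
2 4 source 10.0000
3 6 load 4.8980
4 8 source 10.0000
5 10 load 13.6443
6 12 source 10.0000
7 14 load 7.3969
8 16 source 10.0000
9 18 load 11.8593
10 20 source 10.0000

Γ_L=0.714286, Γ_S=-1.000000; launch V₁=10·50/50=10.000000
k=0 src: V=10.0000
k=1 load: inc=10.000000, refl=10.000000·0.714286=7.1429; V=0.000000+10.000000+7.142857=17.1429
k=2 src: inc=7.142857, refl=7.142857·-1.000000=-7.1429; V=10.000000+7.142857+-7.142857=10.0000
k=3 load: inc=-7.142857, refl=-7.142857·0.714286=-5.1020; V=17.142857+-7.142857+-5.102041=4.8980
k=4 src: inc=-5.102041, refl=-5.102041·-1.000000=5.1020; V=10.000000+-5.102041+5.102041=10.0000
k=5 load: inc=5.102041, refl=5.102041·0.714286=3.6443; V=4.897959+5.102041+3.644315=13.6443
k=6 src: inc=3.644315, refl=3.644315·-1.000000=-3.6443; V=10.000000+3.644315+-3.644315=10.0000
k=7 load: inc=-3.644315, refl=-3.644315·0.714286=-2.6031; V=13.644315+-3.644315+-2.603082=7.3969
k=8 src: inc=-2.603082, refl=-2.603082·-1.000000=2.6031; V=10.000000+-2.603082+2.603082=10.0000
k=9 load: inc=2.603082, refl=2.603082·0.714286=1.8593; V=7.396918+2.603082+1.859344=11.8593
k=10 src: inc=1.859344, refl=1.859344·-1.000000=-1.8593; V=10.000000+1.859344+-1.859344=10.0000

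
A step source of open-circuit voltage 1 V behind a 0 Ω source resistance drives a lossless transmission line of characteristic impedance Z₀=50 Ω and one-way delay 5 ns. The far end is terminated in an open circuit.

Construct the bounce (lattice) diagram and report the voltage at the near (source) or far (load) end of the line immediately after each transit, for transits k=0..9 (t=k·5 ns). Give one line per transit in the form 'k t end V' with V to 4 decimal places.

0 0 source 1.0000
1 5 load 2.0000
2 10 source 1.0000
3 15 load 0.0000
4 20 source 1.0000
5 25 load 2.0000
6 30 source 1.0000
7 35 load 0.0000
8 40 source 1.0000
9 45 load 2.0000

Γ_L=1.000000, Γ_S=-1.000000; launch V₁=1·50/50=1.000000
k=0 src: V=1.0000
k=1 load: inc=1.000000, refl=1.000000·1.000000=1.0000; V=0.000000+1.000000+1.000000=2.0000
k=2 src: inc=1.000000, refl=1.000000·-1.000000=-1.0000; V=1.000000+1.000000+-1.000000=1.0000
k=3 load: inc=-1.000000, refl=-1.000000·1.000000=-1.0000; V=2.000000+-1.000000+-1.000000=0.0000
k=4 src: inc=-1.000000, refl=-1.000000·-1.000000=1.0000; V=1.000000+-1.000000+1.000000=1.0000
k=5 load: inc=1.000000, refl=1.000000·1.000000=1.0000; V=0.000000+1.000000+1.000000=2.0000
k=6 src: inc=1.000000, refl=1.000000·-1.000000=-1.0000; V=1.000000+1.000000+-1.000000=1.0000
k=7 load: inc=-1.000000, refl=-1.000000·1.000000=-1.0000; V=2.000000+-1.000000+-1.000000=0.0000
k=8 src: inc=-1.000000, refl=-1.000000·-1.000000=1.0000; V=1.000000+-1.000000+1.000000=1.0000
k=9 load: inc=1.000000, refl=1.000000·1.000000=1.0000; V=0.000000+1.000000+1.000000=2.0000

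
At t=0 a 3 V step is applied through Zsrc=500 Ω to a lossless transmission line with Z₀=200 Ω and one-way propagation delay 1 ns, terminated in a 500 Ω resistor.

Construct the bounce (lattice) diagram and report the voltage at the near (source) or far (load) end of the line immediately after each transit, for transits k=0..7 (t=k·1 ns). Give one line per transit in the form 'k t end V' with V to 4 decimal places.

Γ_L=0.428571, Γ_S=0.428571; launch V₁=3·200/700=0.857143
k=0 src: V=0.8571
k=1 load: inc=0.857143, refl=0.857143·0.428571=0.3673; V=0.000000+0.857143+0.367347=1.2245
k=2 src: inc=0.367347, refl=0.367347·0.428571=0.1574; V=0.857143+0.367347+0.157434=1.3819
k=3 load: inc=0.157434, refl=0.157434·0.428571=0.0675; V=1.224490+0.157434+0.067472=1.4494
k=4 src: inc=0.067472, refl=0.067472·0.428571=0.0289; V=1.381924+0.067472+0.028917=1.4783
k=5 load: inc=0.028917, refl=0.028917·0.428571=0.0124; V=1.449396+0.028917+0.012393=1.4907
k=6 src: inc=0.012393, refl=0.012393·0.428571=0.0053; V=1.478313+0.012393+0.005311=1.4960
k=7 load: inc=0.005311, refl=0.005311·0.428571=0.0023; V=1.490705+0.005311+0.002276=1.4983

0 0 source 0.8571
1 1 load 1.2245
2 2 source 1.3819
3 3 load 1.4494
4 4 source 1.4783
5 5 load 1.4907
6 6 source 1.4960
7 7 load 1.4983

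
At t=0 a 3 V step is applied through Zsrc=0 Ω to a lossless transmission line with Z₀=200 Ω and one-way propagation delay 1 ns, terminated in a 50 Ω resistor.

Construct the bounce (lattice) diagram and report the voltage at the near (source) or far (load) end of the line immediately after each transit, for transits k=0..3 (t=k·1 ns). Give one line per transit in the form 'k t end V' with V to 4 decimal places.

0 0 source 3.0000
1 1 load 1.2000
2 2 source 3.0000
3 3 load 1.9200

Γ_L=-0.600000, Γ_S=-1.000000; launch V₁=3·200/200=3.000000
k=0 src: V=3.0000
k=1 load: inc=3.000000, refl=3.000000·-0.600000=-1.8000; V=0.000000+3.000000+-1.800000=1.2000
k=2 src: inc=-1.800000, refl=-1.800000·-1.000000=1.8000; V=3.000000+-1.800000+1.800000=3.0000
k=3 load: inc=1.800000, refl=1.800000·-0.600000=-1.0800; V=1.200000+1.800000+-1.080000=1.9200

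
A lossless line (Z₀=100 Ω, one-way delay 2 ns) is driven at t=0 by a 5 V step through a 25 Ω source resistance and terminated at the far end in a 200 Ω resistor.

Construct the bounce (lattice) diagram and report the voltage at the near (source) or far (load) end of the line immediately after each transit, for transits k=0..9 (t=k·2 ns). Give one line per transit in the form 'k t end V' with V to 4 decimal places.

Γ_L=0.333333, Γ_S=-0.600000; launch V₁=5·100/125=4.000000
k=0 src: V=4.0000
k=1 load: inc=4.000000, refl=4.000000·0.333333=1.3333; V=0.000000+4.000000+1.333333=5.3333
k=2 src: inc=1.333333, refl=1.333333·-0.600000=-0.8000; V=4.000000+1.333333+-0.800000=4.5333
k=3 load: inc=-0.800000, refl=-0.800000·0.333333=-0.2667; V=5.333333+-0.800000+-0.266667=4.2667
k=4 src: inc=-0.266667, refl=-0.266667·-0.600000=0.1600; V=4.533333+-0.266667+0.160000=4.4267
k=5 load: inc=0.160000, refl=0.160000·0.333333=0.0533; V=4.266667+0.160000+0.053333=4.4800
k=6 src: inc=0.053333, refl=0.053333·-0.600000=-0.0320; V=4.426667+0.053333+-0.032000=4.4480
k=7 load: inc=-0.032000, refl=-0.032000·0.333333=-0.0107; V=4.480000+-0.032000+-0.010667=4.4373
k=8 src: inc=-0.010667, refl=-0.010667·-0.600000=0.0064; V=4.448000+-0.010667+0.006400=4.4437
k=9 load: inc=0.006400, refl=0.006400·0.333333=0.0021; V=4.437333+0.006400+0.002133=4.4459

0 0 source 4.0000
1 2 load 5.3333
2 4 source 4.5333
3 6 load 4.2667
4 8 source 4.4267
5 10 load 4.4800
6 12 source 4.4480
7 14 load 4.4373
8 16 source 4.4437
9 18 load 4.4459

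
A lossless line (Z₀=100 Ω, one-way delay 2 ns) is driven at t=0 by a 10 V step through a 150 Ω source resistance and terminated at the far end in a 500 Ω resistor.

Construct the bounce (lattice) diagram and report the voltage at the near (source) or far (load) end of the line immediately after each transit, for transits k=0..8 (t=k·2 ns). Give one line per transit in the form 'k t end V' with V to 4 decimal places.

Γ_L=0.666667, Γ_S=0.200000; launch V₁=10·100/250=4.000000
k=0 src: V=4.0000
k=1 load: inc=4.000000, refl=4.000000·0.666667=2.6667; V=0.000000+4.000000+2.666667=6.6667
k=2 src: inc=2.666667, refl=2.666667·0.200000=0.5333; V=4.000000+2.666667+0.533333=7.2000
k=3 load: inc=0.533333, refl=0.533333·0.666667=0.3556; V=6.666667+0.533333+0.355556=7.5556
k=4 src: inc=0.355556, refl=0.355556·0.200000=0.0711; V=7.200000+0.355556+0.071111=7.6267
k=5 load: inc=0.071111, refl=0.071111·0.666667=0.0474; V=7.555556+0.071111+0.047407=7.6741
k=6 src: inc=0.047407, refl=0.047407·0.200000=0.0095; V=7.626667+0.047407+0.009481=7.6836
k=7 load: inc=0.009481, refl=0.009481·0.666667=0.0063; V=7.674074+0.009481+0.006321=7.6899
k=8 src: inc=0.006321, refl=0.006321·0.200000=0.0013; V=7.683556+0.006321+0.001264=7.6911

0 0 source 4.0000
1 2 load 6.6667
2 4 source 7.2000
3 6 load 7.5556
4 8 source 7.6267
5 10 load 7.6741
6 12 source 7.6836
7 14 load 7.6899
8 16 source 7.6911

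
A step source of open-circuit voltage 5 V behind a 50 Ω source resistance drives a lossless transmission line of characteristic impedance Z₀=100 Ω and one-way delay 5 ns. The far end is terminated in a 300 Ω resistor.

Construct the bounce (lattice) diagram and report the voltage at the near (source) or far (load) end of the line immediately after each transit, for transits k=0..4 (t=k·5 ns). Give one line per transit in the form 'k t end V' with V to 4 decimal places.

0 0 source 3.3333
1 5 load 5.0000
2 10 source 4.4444
3 15 load 4.1667
4 20 source 4.2593

Γ_L=0.500000, Γ_S=-0.333333; launch V₁=5·100/150=3.333333
k=0 src: V=3.3333
k=1 load: inc=3.333333, refl=3.333333·0.500000=1.6667; V=0.000000+3.333333+1.666667=5.0000
k=2 src: inc=1.666667, refl=1.666667·-0.333333=-0.5556; V=3.333333+1.666667+-0.555556=4.4444
k=3 load: inc=-0.555556, refl=-0.555556·0.500000=-0.2778; V=5.000000+-0.555556+-0.277778=4.1667
k=4 src: inc=-0.277778, refl=-0.277778·-0.333333=0.0926; V=4.444444+-0.277778+0.092593=4.2593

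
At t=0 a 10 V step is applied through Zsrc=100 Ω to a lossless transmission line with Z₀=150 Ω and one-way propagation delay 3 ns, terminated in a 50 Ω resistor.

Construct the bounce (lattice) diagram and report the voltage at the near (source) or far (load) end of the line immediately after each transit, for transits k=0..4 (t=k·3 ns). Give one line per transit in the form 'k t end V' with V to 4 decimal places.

Γ_L=-0.500000, Γ_S=-0.200000; launch V₁=10·150/250=6.000000
k=0 src: V=6.0000
k=1 load: inc=6.000000, refl=6.000000·-0.500000=-3.0000; V=0.000000+6.000000+-3.000000=3.0000
k=2 src: inc=-3.000000, refl=-3.000000·-0.200000=0.6000; V=6.000000+-3.000000+0.600000=3.6000
k=3 load: inc=0.600000, refl=0.600000·-0.500000=-0.3000; V=3.000000+0.600000+-0.300000=3.3000
k=4 src: inc=-0.300000, refl=-0.300000·-0.200000=0.0600; V=3.600000+-0.300000+0.060000=3.3600

0 0 source 6.0000
1 3 load 3.0000
2 6 source 3.6000
3 9 load 3.3000
4 12 source 3.3600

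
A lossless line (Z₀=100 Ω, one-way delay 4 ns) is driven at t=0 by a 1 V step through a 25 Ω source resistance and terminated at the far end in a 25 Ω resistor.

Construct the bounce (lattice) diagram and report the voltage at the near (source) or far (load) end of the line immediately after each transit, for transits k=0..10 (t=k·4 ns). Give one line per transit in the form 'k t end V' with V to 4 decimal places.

0 0 source 0.8000
1 4 load 0.3200
2 8 source 0.6080
3 12 load 0.4352
4 16 source 0.5389
5 20 load 0.4767
6 24 source 0.5140
7 28 load 0.4916
8 32 source 0.5050
9 36 load 0.4970
10 40 source 0.5018

Γ_L=-0.600000, Γ_S=-0.600000; launch V₁=1·100/125=0.800000
k=0 src: V=0.8000
k=1 load: inc=0.800000, refl=0.800000·-0.600000=-0.4800; V=0.000000+0.800000+-0.480000=0.3200
k=2 src: inc=-0.480000, refl=-0.480000·-0.600000=0.2880; V=0.800000+-0.480000+0.288000=0.6080
k=3 load: inc=0.288000, refl=0.288000·-0.600000=-0.1728; V=0.320000+0.288000+-0.172800=0.4352
k=4 src: inc=-0.172800, refl=-0.172800·-0.600000=0.1037; V=0.608000+-0.172800+0.103680=0.5389
k=5 load: inc=0.103680, refl=0.103680·-0.600000=-0.0622; V=0.435200+0.103680+-0.062208=0.4767
k=6 src: inc=-0.062208, refl=-0.062208·-0.600000=0.0373; V=0.538880+-0.062208+0.037325=0.5140
k=7 load: inc=0.037325, refl=0.037325·-0.600000=-0.0224; V=0.476672+0.037325+-0.022395=0.4916
k=8 src: inc=-0.022395, refl=-0.022395·-0.600000=0.0134; V=0.513997+-0.022395+0.013437=0.5050
k=9 load: inc=0.013437, refl=0.013437·-0.600000=-0.0081; V=0.491602+0.013437+-0.008062=0.4970
k=10 src: inc=-0.008062, refl=-0.008062·-0.600000=0.0048; V=0.505039+-0.008062+0.004837=0.5018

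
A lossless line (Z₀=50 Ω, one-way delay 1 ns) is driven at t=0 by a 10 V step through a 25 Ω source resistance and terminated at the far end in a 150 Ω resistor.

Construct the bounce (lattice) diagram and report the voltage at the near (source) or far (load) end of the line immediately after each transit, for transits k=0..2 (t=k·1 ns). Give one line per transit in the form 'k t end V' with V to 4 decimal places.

Γ_L=0.500000, Γ_S=-0.333333; launch V₁=10·50/75=6.666667
k=0 src: V=6.6667
k=1 load: inc=6.666667, refl=6.666667·0.500000=3.3333; V=0.000000+6.666667+3.333333=10.0000
k=2 src: inc=3.333333, refl=3.333333·-0.333333=-1.1111; V=6.666667+3.333333+-1.111111=8.8889

0 0 source 6.6667
1 1 load 10.0000
2 2 source 8.8889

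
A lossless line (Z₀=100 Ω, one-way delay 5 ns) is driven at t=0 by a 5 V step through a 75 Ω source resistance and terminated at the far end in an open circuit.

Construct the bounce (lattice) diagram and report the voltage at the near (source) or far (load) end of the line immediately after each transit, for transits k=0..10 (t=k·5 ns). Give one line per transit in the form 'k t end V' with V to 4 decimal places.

0 0 source 2.8571
1 5 load 5.7143
2 10 source 5.3061
3 15 load 4.8980
4 20 source 4.9563
5 25 load 5.0146
6 30 source 5.0062
7 35 load 4.9979
8 40 source 4.9991
9 45 load 5.0003
10 50 source 5.0001

Γ_L=1.000000, Γ_S=-0.142857; launch V₁=5·100/175=2.857143
k=0 src: V=2.8571
k=1 load: inc=2.857143, refl=2.857143·1.000000=2.8571; V=0.000000+2.857143+2.857143=5.7143
k=2 src: inc=2.857143, refl=2.857143·-0.142857=-0.4082; V=2.857143+2.857143+-0.408163=5.3061
k=3 load: inc=-0.408163, refl=-0.408163·1.000000=-0.4082; V=5.714286+-0.408163+-0.408163=4.8980
k=4 src: inc=-0.408163, refl=-0.408163·-0.142857=0.0583; V=5.306122+-0.408163+0.058309=4.9563
k=5 load: inc=0.058309, refl=0.058309·1.000000=0.0583; V=4.897959+0.058309+0.058309=5.0146
k=6 src: inc=0.058309, refl=0.058309·-0.142857=-0.0083; V=4.956268+0.058309+-0.008330=5.0062
k=7 load: inc=-0.008330, refl=-0.008330·1.000000=-0.0083; V=5.014577+-0.008330+-0.008330=4.9979
k=8 src: inc=-0.008330, refl=-0.008330·-0.142857=0.0012; V=5.006247+-0.008330+0.001190=4.9991
k=9 load: inc=0.001190, refl=0.001190·1.000000=0.0012; V=4.997918+0.001190+0.001190=5.0003
k=10 src: inc=0.001190, refl=0.001190·-0.142857=-0.0002; V=4.999108+0.001190+-0.000170=5.0001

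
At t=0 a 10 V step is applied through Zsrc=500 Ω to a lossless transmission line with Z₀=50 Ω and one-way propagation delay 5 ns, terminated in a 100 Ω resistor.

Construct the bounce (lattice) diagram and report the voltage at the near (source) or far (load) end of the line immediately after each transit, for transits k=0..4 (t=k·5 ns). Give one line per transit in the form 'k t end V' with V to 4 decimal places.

0 0 source 0.9091
1 5 load 1.2121
2 10 source 1.4601
3 15 load 1.5427
4 20 source 1.6103

Γ_L=0.333333, Γ_S=0.818182; launch V₁=10·50/550=0.909091
k=0 src: V=0.9091
k=1 load: inc=0.909091, refl=0.909091·0.333333=0.3030; V=0.000000+0.909091+0.303030=1.2121
k=2 src: inc=0.303030, refl=0.303030·0.818182=0.2479; V=0.909091+0.303030+0.247934=1.4601
k=3 load: inc=0.247934, refl=0.247934·0.333333=0.0826; V=1.212121+0.247934+0.082645=1.5427
k=4 src: inc=0.082645, refl=0.082645·0.818182=0.0676; V=1.460055+0.082645+0.067618=1.6103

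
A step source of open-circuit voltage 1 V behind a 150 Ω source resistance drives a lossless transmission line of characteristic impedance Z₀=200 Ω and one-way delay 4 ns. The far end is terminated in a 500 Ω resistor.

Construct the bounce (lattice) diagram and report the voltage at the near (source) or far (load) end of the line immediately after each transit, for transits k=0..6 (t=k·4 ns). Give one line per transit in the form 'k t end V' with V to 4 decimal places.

Γ_L=0.428571, Γ_S=-0.142857; launch V₁=1·200/350=0.571429
k=0 src: V=0.5714
k=1 load: inc=0.571429, refl=0.571429·0.428571=0.2449; V=0.000000+0.571429+0.244898=0.8163
k=2 src: inc=0.244898, refl=0.244898·-0.142857=-0.0350; V=0.571429+0.244898+-0.034985=0.7813
k=3 load: inc=-0.034985, refl=-0.034985·0.428571=-0.0150; V=0.816327+-0.034985+-0.014994=0.7663
k=4 src: inc=-0.014994, refl=-0.014994·-0.142857=0.0021; V=0.781341+-0.014994+0.002142=0.7685
k=5 load: inc=0.002142, refl=0.002142·0.428571=0.0009; V=0.766347+0.002142+0.000918=0.7694
k=6 src: inc=0.000918, refl=0.000918·-0.142857=-0.0001; V=0.768489+0.000918+-0.000131=0.7693

0 0 source 0.5714
1 4 load 0.8163
2 8 source 0.7813
3 12 load 0.7663
4 16 source 0.7685
5 20 load 0.7694
6 24 source 0.7693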